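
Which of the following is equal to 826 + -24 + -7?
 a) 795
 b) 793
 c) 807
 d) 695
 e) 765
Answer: a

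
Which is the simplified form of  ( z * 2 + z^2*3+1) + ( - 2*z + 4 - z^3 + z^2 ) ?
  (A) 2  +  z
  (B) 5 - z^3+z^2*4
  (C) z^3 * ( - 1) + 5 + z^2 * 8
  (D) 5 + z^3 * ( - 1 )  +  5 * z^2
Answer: B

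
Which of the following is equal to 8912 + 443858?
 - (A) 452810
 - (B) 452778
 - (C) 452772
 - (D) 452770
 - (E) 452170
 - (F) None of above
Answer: D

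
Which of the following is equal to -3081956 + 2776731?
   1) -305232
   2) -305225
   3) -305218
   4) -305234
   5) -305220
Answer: 2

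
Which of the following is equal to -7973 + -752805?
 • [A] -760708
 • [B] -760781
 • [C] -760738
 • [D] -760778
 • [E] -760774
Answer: D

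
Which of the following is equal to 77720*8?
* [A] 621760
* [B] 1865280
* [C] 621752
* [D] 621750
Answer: A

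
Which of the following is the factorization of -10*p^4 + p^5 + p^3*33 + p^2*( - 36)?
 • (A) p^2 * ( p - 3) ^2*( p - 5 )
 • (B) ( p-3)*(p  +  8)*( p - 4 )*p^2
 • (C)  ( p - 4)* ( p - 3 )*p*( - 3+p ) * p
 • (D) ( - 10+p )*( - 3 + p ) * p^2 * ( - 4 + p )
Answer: C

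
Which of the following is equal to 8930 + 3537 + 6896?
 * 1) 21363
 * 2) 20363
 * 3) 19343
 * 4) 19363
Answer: 4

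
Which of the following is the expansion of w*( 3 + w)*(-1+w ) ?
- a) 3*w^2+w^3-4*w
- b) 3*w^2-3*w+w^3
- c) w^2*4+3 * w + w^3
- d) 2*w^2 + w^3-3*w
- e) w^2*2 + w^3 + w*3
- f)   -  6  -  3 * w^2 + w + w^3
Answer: d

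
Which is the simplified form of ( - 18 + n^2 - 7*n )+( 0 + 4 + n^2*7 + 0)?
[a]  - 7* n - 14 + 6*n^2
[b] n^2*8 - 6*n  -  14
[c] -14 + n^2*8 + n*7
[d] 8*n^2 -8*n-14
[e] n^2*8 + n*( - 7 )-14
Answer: e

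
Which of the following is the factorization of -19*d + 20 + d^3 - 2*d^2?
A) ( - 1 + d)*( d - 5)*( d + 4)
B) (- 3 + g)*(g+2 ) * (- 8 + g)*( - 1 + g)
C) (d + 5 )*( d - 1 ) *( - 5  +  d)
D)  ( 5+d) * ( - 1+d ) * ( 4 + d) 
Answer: A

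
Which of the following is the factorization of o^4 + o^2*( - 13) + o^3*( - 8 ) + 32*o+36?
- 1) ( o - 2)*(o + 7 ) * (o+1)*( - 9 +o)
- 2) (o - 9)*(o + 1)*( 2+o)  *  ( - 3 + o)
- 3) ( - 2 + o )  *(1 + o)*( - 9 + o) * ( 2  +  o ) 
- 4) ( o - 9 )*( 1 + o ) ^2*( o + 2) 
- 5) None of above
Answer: 3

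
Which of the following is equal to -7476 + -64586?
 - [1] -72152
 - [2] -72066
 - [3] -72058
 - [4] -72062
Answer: 4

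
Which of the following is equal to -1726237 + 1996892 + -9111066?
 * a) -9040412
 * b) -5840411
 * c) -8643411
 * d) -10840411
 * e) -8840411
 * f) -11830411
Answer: e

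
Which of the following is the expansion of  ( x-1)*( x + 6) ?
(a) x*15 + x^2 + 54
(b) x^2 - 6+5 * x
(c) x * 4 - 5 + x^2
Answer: b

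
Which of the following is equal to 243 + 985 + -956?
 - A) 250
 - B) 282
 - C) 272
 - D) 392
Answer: C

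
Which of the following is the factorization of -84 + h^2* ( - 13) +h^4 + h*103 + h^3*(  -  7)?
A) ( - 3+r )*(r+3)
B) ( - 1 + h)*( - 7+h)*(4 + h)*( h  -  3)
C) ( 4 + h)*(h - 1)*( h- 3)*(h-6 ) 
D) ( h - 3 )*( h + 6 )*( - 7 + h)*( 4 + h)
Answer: B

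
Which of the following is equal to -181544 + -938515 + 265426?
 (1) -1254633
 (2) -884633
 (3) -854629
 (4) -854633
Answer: 4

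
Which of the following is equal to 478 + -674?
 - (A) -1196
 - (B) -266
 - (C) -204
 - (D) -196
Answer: D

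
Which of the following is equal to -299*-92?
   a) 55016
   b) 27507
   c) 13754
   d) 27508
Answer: d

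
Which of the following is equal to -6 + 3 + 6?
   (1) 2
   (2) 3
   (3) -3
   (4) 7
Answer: 2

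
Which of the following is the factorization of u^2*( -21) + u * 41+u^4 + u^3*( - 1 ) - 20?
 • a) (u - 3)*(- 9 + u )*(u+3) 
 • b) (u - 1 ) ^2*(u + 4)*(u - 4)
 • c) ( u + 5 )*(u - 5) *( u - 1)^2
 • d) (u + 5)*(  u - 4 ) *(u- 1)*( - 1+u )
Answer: d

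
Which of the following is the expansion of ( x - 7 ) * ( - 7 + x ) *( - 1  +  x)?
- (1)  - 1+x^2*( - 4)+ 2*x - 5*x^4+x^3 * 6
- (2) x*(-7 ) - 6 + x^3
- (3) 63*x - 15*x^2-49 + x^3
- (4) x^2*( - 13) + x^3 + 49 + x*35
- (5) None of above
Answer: 3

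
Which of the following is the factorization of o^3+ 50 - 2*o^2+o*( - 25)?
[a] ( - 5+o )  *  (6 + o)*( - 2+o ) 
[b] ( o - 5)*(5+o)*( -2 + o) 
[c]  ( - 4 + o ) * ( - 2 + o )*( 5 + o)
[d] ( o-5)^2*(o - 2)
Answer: b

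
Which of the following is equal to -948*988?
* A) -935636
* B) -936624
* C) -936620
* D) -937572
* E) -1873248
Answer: B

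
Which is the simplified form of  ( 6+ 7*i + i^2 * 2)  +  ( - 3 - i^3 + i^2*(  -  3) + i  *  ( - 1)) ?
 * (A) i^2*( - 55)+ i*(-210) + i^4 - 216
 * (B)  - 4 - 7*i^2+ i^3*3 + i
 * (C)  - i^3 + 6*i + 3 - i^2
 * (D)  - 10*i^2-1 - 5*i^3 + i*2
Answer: C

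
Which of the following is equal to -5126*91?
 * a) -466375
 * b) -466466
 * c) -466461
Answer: b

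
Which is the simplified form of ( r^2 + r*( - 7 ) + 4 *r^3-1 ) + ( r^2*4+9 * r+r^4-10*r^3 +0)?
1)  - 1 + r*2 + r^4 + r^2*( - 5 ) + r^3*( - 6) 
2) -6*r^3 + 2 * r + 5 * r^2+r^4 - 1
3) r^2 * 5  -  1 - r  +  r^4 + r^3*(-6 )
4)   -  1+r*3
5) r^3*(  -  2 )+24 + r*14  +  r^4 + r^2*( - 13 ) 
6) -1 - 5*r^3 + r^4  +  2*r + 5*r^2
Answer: 2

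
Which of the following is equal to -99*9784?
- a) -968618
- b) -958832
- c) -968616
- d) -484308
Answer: c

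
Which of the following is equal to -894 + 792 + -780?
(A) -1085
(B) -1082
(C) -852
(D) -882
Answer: D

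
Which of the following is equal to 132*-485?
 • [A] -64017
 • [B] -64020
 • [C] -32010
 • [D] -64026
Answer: B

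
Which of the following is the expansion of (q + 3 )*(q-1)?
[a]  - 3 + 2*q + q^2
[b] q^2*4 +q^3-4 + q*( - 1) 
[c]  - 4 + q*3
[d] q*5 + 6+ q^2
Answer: a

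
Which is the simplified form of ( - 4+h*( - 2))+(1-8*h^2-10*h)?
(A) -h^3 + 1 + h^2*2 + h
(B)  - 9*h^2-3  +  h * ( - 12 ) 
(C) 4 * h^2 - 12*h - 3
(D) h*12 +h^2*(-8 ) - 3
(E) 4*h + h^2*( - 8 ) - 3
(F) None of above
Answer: F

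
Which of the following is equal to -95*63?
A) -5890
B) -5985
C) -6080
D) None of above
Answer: B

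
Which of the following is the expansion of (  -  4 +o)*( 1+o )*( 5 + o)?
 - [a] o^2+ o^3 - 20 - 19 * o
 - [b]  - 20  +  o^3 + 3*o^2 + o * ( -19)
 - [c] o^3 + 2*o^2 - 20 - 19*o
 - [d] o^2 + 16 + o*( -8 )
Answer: c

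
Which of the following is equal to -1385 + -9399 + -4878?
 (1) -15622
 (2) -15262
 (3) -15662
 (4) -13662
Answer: 3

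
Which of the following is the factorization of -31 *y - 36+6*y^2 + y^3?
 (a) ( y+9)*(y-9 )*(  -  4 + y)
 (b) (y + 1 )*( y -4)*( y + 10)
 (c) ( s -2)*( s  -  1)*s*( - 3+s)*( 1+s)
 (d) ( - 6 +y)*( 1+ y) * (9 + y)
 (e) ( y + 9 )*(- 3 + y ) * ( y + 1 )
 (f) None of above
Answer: f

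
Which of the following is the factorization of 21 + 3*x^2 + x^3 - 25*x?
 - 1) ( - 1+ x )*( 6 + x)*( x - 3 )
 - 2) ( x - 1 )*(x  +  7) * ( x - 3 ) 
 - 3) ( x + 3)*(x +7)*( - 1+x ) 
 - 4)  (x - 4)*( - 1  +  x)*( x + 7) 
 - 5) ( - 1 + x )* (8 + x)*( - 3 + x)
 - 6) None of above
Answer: 2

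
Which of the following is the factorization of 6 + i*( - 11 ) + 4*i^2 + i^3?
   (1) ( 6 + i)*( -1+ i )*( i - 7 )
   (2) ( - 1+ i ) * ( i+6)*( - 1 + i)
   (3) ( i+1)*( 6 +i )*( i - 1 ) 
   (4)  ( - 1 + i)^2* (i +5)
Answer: 2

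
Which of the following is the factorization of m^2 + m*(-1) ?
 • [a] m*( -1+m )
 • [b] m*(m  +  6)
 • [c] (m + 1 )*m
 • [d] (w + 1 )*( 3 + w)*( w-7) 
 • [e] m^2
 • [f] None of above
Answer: a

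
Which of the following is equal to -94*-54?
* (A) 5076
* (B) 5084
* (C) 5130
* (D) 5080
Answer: A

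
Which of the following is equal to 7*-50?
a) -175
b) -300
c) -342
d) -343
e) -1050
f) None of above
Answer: f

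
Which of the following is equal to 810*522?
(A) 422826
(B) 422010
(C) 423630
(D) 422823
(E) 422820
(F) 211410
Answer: E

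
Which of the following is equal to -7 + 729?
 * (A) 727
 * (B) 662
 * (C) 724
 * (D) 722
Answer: D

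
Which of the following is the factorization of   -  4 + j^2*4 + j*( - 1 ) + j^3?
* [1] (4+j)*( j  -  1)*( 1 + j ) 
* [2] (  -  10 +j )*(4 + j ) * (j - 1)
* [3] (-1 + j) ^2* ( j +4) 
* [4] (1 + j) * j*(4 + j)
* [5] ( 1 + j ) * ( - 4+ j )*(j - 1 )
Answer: 1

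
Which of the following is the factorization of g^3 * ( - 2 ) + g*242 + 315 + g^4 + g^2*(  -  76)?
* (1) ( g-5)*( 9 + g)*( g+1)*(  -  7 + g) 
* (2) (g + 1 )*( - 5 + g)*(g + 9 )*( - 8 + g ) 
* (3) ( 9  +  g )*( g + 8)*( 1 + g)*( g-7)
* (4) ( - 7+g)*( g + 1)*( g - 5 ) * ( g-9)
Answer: 1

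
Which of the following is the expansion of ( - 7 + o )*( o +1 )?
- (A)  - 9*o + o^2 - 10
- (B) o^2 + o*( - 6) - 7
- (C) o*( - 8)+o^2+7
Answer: B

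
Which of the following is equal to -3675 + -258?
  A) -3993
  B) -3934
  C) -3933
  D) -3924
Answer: C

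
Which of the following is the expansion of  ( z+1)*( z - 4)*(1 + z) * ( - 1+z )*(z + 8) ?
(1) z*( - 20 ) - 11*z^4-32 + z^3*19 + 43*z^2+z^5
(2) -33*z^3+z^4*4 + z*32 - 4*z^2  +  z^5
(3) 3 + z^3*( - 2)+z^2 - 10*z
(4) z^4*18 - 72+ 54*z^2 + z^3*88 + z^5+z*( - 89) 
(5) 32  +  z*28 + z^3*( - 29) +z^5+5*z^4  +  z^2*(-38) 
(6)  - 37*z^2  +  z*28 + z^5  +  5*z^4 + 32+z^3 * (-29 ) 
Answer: 6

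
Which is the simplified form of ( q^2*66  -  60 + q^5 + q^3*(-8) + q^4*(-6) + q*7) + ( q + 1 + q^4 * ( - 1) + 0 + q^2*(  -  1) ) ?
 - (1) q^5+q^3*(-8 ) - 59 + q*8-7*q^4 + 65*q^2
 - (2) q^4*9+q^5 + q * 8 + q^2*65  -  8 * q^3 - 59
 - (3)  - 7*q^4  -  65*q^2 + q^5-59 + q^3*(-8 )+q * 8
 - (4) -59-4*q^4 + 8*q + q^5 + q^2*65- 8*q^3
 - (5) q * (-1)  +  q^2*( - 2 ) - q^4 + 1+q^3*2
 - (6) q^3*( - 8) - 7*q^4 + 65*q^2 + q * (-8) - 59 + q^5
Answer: 1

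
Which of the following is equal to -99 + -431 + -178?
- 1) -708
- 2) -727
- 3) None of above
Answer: 1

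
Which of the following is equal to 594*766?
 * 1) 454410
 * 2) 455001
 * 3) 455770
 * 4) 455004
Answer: 4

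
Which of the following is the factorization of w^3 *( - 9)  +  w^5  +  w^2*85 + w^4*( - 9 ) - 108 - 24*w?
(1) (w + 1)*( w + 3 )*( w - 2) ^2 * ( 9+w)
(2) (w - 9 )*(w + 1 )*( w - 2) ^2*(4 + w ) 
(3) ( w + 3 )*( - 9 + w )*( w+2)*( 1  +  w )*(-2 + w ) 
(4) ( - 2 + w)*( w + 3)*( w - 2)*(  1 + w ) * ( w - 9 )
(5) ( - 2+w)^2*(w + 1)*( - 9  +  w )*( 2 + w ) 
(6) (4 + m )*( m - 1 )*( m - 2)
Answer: 4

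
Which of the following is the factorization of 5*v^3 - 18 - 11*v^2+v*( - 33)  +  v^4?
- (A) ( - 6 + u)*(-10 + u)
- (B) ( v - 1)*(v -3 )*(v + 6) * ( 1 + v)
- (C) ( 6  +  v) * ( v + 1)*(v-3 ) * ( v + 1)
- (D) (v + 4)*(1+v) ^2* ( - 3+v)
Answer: C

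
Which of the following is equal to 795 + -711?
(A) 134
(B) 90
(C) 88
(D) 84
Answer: D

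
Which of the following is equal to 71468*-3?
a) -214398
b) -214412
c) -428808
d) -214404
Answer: d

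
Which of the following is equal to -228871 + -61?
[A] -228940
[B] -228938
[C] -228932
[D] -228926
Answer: C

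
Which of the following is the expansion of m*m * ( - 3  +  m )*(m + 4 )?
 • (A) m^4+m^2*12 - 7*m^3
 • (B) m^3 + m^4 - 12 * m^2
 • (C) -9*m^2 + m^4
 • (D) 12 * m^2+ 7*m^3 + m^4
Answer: B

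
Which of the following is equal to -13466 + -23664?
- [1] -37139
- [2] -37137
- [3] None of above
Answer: 3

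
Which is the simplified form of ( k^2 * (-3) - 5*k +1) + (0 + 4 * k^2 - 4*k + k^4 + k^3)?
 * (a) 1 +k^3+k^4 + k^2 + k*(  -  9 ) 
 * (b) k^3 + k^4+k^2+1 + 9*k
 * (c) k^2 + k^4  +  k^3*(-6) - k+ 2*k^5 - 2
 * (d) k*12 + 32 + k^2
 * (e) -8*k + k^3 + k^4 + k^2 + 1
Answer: a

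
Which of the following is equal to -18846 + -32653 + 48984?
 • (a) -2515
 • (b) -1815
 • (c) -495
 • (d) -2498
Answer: a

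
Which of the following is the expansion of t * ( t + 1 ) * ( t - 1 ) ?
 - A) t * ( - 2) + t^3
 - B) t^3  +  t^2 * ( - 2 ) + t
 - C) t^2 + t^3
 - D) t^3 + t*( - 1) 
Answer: D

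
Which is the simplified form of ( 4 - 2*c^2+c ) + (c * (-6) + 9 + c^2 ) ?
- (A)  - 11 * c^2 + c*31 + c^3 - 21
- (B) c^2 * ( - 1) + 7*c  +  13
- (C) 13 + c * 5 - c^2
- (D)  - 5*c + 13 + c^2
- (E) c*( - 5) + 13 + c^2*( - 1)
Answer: E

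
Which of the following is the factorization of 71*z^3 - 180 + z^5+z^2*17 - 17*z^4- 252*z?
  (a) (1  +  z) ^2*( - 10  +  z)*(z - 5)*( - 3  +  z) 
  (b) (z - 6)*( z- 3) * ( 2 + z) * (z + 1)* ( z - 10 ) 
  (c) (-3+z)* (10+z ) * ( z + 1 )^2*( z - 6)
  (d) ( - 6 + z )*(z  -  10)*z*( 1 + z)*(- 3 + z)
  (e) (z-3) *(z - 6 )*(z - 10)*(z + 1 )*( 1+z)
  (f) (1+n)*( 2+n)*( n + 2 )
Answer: e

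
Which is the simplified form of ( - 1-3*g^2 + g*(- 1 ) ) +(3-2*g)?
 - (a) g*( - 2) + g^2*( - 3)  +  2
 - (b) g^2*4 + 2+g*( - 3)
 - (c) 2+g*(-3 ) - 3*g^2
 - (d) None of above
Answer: c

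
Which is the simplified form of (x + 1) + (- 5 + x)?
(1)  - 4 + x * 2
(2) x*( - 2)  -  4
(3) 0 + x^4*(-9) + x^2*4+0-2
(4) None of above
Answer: 1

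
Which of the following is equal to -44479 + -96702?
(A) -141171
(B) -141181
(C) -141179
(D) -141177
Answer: B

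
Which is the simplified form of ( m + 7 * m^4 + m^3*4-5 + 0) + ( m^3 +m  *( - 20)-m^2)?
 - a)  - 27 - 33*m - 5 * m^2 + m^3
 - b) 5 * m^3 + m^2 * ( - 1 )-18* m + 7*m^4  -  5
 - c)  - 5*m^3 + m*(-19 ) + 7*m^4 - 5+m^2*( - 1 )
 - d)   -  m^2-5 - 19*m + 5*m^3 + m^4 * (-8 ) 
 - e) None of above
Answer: e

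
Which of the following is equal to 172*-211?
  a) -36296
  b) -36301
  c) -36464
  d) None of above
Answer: d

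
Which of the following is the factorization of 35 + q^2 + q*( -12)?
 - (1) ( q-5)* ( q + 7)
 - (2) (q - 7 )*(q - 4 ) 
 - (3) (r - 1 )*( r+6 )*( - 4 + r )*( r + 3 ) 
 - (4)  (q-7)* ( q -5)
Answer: 4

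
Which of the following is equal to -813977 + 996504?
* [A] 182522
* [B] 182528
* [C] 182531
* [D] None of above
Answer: D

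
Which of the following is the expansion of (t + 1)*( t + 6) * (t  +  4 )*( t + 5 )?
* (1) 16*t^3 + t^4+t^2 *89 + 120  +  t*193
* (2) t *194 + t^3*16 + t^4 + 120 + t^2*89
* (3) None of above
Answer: 2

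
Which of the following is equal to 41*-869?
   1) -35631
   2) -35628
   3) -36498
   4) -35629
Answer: 4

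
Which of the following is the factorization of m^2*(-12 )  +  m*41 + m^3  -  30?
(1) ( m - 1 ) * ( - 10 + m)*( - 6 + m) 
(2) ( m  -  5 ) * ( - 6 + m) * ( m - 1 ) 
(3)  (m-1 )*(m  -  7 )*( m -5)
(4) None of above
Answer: 2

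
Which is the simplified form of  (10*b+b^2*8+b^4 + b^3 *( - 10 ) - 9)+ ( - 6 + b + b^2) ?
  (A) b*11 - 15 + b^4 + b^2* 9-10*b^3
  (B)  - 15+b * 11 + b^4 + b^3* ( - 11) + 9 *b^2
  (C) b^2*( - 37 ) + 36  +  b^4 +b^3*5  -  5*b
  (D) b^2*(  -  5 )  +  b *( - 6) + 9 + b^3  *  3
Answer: A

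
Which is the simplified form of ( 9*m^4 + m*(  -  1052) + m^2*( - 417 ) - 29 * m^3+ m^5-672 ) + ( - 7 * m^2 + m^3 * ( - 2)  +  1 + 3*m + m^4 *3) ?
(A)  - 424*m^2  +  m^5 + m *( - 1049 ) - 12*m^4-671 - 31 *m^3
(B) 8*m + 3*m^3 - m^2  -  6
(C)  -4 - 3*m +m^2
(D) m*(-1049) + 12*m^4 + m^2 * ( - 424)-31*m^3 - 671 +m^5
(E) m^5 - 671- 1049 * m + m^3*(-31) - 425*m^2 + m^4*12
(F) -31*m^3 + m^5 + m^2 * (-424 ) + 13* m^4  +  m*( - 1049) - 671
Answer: D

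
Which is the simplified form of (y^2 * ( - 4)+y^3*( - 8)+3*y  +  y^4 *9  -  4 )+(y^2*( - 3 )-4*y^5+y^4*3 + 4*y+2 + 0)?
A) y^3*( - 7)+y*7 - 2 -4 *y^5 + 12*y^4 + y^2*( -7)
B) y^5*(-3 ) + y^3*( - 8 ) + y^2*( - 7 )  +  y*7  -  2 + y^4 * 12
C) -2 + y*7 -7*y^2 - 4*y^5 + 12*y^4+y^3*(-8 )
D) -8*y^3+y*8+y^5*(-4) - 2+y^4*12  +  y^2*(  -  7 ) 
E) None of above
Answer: C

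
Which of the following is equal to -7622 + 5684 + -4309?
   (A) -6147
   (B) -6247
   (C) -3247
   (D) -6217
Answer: B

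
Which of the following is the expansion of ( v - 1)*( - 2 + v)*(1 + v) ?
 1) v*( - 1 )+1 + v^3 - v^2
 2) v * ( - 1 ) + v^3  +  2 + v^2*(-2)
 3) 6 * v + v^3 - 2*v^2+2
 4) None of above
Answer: 2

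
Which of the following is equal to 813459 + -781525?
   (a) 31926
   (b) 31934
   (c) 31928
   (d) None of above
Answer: b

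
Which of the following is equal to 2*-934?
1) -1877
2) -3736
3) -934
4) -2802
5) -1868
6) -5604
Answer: 5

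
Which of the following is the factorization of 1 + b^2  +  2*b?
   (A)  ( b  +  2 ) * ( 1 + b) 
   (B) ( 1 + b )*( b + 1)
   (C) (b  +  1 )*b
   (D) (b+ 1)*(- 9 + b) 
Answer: B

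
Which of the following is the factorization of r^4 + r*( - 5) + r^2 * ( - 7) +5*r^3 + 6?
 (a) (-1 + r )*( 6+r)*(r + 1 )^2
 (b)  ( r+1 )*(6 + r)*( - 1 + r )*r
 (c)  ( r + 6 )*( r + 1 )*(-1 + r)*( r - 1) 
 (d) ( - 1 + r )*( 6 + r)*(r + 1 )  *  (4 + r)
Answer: c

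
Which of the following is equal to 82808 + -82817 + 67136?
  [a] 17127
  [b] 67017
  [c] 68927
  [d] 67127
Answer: d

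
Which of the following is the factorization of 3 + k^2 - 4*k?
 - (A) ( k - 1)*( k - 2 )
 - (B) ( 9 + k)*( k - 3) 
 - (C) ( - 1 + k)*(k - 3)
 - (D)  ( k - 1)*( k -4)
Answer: C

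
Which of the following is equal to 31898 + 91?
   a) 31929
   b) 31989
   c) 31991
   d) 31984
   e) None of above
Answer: b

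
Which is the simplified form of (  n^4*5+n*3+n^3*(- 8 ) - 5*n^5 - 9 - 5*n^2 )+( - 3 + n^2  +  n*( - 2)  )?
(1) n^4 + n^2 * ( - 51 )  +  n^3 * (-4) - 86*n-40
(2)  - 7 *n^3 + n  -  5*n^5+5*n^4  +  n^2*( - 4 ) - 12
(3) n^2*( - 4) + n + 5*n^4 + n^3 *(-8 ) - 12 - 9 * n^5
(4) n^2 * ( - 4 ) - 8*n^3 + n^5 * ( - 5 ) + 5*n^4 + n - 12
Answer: 4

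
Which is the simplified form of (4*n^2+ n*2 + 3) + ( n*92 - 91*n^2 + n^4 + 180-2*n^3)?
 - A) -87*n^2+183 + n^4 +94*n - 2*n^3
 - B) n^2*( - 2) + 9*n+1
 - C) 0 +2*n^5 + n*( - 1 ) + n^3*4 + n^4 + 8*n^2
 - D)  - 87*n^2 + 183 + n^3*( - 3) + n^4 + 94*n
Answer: A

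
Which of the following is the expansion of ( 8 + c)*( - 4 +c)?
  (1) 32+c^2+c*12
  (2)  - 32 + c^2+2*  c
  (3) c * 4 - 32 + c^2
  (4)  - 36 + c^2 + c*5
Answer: 3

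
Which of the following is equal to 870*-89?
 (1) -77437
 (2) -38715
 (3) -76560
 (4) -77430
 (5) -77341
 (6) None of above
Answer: 4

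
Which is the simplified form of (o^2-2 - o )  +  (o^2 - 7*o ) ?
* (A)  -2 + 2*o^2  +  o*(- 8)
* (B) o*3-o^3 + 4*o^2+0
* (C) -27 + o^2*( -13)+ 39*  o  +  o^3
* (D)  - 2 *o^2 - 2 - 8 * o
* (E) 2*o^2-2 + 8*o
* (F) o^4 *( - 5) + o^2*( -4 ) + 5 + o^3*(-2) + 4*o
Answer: A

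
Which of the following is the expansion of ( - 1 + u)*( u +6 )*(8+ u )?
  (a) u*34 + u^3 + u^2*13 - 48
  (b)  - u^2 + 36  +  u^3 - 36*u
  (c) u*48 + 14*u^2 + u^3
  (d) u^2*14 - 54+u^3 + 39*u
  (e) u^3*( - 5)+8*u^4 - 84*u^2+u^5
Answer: a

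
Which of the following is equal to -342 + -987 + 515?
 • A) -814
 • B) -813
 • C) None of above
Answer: A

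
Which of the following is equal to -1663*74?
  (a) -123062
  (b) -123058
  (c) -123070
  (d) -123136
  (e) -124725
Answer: a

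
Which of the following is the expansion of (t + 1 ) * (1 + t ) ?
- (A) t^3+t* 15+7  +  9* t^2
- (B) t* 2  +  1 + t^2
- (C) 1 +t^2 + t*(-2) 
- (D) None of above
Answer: B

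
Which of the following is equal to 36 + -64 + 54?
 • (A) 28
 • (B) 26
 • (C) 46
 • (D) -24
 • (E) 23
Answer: B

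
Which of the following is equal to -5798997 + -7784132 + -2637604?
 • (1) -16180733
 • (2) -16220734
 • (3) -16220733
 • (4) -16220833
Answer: 3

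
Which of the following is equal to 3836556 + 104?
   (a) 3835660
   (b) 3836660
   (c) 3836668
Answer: b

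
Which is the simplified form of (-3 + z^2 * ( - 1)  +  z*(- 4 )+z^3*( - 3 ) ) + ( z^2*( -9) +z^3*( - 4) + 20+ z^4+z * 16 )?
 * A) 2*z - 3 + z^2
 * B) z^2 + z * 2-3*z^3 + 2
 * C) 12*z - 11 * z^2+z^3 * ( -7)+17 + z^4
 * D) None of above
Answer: D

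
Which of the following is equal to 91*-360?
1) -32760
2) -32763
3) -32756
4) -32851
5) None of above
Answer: 1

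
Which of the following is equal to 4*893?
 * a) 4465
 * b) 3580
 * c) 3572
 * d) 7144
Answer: c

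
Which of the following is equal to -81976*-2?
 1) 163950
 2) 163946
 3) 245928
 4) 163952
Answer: 4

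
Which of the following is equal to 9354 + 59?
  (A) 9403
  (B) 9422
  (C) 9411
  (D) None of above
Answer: D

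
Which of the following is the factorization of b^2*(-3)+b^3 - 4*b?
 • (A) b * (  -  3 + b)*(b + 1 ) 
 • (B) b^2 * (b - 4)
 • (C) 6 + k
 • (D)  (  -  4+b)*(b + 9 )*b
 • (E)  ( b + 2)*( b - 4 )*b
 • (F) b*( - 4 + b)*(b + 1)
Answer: F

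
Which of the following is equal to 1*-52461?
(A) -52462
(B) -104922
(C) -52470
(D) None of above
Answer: D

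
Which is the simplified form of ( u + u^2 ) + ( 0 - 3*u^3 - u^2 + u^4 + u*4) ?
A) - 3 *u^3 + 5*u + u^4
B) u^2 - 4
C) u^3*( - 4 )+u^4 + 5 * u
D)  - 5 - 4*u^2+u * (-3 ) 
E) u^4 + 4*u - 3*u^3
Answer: A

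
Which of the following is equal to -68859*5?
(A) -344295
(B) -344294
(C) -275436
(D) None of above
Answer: A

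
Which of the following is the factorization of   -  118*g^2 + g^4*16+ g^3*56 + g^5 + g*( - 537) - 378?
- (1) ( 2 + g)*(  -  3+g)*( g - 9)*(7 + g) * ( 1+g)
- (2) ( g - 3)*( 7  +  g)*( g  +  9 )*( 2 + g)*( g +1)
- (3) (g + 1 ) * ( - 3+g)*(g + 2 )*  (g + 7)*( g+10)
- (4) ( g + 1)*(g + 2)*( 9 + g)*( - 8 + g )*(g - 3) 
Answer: 2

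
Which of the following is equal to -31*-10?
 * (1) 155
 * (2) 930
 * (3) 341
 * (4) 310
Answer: 4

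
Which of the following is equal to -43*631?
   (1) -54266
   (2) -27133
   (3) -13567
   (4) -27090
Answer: 2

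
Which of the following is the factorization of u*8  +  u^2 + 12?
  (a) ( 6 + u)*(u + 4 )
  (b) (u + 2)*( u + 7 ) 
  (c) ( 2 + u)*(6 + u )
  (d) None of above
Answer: c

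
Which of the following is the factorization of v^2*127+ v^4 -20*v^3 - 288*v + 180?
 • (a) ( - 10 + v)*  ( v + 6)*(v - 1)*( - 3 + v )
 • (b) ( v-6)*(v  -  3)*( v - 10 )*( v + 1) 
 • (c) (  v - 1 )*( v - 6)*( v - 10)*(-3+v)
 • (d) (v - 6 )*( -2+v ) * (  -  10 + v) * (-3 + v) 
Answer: c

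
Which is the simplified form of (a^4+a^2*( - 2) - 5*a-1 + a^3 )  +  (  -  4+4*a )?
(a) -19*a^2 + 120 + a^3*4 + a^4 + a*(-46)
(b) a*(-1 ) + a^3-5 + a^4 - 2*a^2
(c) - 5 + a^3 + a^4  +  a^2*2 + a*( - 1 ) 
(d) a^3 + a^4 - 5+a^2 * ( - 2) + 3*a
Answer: b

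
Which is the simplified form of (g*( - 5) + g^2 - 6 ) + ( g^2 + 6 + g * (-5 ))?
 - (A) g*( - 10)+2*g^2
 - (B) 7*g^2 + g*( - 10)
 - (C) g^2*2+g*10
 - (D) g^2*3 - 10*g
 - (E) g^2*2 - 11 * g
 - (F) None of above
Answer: A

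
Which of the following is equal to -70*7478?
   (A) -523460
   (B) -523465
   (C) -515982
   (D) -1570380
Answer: A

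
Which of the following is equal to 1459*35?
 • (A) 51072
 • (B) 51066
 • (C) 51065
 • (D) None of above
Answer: C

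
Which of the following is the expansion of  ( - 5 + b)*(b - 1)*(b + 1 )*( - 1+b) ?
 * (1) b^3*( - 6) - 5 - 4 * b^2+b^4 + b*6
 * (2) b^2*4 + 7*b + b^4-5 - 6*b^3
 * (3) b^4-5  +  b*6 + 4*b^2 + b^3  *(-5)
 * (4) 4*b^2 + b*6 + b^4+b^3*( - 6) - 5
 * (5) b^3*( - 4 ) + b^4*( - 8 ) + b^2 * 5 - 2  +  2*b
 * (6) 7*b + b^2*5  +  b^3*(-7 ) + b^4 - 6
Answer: 4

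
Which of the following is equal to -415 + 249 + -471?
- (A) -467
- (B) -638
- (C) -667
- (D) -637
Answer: D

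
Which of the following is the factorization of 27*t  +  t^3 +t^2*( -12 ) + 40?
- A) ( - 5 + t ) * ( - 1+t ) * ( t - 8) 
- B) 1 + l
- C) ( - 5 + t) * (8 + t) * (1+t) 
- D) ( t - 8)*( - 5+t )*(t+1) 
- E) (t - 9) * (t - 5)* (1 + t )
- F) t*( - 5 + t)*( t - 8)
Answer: D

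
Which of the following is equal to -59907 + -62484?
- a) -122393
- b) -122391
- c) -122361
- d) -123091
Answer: b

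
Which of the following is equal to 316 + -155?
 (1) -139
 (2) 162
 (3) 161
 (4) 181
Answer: 3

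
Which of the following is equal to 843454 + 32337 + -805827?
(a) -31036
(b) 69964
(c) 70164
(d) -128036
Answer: b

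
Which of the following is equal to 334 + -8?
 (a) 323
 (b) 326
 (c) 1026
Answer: b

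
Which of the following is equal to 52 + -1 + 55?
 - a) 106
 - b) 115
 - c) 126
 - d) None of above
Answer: a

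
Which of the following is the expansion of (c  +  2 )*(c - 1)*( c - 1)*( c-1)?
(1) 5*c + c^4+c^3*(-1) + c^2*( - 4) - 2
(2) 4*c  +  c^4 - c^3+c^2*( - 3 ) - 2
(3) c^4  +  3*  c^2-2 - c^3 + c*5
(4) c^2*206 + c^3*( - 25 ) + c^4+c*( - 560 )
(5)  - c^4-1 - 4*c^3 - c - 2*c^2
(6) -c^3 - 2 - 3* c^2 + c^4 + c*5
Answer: 6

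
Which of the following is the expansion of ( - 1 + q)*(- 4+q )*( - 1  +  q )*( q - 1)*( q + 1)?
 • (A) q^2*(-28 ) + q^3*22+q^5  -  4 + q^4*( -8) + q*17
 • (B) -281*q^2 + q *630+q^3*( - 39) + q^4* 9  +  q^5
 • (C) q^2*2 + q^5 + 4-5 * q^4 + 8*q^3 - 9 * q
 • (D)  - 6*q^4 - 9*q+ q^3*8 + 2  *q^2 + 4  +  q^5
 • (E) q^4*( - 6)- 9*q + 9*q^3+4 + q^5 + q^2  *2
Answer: D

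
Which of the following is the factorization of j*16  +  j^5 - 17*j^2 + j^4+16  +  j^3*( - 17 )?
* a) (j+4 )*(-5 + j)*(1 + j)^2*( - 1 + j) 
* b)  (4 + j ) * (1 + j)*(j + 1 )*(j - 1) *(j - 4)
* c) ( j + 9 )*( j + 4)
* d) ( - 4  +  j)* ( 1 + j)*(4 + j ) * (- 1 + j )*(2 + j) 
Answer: b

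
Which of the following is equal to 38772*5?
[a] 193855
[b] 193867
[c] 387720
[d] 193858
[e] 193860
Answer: e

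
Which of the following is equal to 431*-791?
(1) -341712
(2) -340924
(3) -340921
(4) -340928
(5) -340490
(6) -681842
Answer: 3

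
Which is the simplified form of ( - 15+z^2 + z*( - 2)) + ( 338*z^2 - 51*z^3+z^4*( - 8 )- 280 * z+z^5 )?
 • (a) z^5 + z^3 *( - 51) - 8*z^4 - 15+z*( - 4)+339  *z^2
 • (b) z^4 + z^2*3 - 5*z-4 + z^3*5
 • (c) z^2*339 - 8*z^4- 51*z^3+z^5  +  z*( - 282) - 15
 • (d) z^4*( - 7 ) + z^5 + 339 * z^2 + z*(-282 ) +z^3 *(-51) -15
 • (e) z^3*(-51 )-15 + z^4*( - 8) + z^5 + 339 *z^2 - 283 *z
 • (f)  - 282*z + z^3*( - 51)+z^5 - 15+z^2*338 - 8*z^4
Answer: c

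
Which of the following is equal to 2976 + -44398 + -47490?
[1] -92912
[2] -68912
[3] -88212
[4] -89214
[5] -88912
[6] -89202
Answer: 5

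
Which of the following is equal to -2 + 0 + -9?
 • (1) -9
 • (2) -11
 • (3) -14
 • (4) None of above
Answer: 2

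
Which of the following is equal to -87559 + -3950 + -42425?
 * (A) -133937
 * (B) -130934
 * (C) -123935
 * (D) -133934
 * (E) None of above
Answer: D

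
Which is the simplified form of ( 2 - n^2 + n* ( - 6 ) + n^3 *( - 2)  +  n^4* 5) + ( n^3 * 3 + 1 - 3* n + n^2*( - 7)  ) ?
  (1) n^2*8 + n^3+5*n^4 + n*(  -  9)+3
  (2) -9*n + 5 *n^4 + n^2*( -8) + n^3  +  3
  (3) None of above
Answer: 2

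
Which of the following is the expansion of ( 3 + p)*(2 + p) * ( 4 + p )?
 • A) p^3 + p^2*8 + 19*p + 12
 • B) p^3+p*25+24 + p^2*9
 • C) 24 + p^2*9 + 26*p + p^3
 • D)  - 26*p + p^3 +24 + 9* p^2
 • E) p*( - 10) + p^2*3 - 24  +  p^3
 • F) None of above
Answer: C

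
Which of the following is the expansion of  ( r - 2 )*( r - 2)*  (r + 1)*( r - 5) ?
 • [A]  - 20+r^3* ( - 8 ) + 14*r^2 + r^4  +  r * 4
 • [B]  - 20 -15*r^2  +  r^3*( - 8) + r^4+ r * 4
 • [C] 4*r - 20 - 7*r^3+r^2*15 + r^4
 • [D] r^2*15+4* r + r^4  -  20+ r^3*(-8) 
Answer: D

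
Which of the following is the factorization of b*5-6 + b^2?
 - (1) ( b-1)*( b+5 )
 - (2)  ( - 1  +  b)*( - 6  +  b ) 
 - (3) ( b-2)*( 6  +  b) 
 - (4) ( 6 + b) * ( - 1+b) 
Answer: 4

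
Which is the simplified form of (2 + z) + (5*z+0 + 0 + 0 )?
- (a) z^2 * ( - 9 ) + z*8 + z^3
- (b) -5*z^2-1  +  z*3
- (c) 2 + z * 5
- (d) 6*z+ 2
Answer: d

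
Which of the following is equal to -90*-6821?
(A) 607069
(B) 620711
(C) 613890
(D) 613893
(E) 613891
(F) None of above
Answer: C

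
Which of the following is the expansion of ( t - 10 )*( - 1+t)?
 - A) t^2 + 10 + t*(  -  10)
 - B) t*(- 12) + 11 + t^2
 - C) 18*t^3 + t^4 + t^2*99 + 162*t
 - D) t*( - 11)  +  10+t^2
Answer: D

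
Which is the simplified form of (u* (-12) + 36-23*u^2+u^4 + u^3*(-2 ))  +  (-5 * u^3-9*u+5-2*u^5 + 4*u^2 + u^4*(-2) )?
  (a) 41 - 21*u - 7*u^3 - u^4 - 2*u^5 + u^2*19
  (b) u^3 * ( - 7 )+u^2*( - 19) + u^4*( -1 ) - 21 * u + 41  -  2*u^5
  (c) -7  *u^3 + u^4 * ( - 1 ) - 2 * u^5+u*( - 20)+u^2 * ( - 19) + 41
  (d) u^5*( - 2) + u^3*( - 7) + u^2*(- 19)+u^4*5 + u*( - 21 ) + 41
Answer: b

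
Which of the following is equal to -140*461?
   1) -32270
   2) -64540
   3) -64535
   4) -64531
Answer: 2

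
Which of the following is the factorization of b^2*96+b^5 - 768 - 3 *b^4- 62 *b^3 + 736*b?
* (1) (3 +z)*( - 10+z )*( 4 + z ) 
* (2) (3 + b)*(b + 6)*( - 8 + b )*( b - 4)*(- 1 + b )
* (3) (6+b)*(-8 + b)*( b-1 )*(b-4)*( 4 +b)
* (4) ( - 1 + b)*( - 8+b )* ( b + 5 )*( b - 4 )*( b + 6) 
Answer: 3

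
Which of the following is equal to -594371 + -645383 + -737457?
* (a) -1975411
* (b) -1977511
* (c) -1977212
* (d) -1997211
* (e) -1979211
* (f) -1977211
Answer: f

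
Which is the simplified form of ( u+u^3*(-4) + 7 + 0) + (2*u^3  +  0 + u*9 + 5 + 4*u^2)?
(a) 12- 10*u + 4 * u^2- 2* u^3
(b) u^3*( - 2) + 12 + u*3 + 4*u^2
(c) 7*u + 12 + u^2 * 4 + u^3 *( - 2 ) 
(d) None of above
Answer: d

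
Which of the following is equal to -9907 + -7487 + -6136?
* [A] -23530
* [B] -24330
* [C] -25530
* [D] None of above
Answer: A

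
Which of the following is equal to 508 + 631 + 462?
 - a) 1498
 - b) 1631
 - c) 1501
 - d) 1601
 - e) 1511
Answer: d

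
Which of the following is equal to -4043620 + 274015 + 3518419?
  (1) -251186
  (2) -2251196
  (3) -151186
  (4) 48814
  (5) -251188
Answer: 1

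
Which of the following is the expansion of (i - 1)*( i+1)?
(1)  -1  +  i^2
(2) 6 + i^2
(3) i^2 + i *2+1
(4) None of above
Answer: 1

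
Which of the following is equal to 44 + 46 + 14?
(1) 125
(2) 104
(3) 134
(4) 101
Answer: 2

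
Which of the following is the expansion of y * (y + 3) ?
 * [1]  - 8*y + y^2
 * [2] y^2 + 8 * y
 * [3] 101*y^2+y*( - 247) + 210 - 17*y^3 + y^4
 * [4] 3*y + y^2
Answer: 4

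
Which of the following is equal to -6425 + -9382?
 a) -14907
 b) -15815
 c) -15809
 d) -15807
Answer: d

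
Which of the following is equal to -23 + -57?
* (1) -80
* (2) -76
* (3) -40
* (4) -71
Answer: 1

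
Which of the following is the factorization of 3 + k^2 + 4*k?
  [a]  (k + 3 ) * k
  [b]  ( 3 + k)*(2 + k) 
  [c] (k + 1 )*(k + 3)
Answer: c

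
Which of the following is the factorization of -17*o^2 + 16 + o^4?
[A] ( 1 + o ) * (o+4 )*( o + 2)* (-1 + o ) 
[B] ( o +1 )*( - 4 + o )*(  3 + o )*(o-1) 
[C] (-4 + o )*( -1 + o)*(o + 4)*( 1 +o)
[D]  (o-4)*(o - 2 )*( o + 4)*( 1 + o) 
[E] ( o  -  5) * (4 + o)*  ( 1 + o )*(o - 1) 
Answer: C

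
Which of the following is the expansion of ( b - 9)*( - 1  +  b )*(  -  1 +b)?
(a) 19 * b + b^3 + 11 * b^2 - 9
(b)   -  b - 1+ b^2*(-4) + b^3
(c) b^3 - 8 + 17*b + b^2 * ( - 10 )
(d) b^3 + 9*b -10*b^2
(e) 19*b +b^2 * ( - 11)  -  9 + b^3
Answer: e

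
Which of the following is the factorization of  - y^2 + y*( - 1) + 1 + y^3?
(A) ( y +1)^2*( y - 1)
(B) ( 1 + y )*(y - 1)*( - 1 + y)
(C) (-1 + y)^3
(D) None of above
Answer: B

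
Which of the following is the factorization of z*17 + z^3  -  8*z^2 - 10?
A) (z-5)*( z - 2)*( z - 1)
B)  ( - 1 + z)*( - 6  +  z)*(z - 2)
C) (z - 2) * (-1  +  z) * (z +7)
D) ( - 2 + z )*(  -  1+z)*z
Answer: A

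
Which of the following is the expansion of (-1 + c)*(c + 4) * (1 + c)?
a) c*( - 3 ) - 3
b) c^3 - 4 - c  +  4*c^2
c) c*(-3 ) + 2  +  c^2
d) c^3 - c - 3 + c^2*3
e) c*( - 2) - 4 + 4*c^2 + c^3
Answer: b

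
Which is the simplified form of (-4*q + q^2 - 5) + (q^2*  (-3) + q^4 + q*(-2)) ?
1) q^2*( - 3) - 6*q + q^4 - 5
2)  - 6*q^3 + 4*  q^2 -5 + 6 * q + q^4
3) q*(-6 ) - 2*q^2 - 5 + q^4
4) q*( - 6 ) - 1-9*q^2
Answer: 3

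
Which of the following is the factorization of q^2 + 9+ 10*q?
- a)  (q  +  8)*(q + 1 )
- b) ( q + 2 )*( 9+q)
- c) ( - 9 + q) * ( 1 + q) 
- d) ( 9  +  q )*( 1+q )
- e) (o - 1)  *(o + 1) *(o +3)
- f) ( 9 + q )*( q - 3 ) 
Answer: d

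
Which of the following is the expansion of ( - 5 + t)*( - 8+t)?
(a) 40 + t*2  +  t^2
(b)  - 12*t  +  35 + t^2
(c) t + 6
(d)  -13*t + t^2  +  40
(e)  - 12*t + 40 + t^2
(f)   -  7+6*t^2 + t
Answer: d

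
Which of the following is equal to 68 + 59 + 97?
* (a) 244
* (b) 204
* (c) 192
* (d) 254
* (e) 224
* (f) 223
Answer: e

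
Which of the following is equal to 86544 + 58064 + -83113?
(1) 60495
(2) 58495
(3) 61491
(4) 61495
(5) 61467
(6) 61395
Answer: 4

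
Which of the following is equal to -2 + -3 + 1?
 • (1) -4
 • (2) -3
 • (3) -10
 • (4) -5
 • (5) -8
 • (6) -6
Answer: 1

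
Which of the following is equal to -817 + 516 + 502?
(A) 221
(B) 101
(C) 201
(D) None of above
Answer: C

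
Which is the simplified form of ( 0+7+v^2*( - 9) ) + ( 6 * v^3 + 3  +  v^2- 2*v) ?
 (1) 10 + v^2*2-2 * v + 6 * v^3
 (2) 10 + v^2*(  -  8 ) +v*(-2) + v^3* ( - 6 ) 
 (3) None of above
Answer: 3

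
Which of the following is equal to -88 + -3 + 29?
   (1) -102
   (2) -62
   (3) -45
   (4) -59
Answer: 2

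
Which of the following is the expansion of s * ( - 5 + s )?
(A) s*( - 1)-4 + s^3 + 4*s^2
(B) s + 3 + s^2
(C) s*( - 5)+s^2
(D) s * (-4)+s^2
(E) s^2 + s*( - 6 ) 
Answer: C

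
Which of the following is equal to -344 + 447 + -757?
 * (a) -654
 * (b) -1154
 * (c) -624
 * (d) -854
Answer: a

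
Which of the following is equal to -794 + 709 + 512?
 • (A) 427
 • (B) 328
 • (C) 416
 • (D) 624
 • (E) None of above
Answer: A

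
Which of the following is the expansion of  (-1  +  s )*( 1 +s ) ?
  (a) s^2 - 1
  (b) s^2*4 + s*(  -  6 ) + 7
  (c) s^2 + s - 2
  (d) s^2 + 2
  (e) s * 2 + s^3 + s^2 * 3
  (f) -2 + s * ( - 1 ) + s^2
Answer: a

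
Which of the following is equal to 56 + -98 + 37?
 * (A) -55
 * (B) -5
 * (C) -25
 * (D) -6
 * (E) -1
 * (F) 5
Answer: B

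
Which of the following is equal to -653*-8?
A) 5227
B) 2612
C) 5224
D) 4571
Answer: C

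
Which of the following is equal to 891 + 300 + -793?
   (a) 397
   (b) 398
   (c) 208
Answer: b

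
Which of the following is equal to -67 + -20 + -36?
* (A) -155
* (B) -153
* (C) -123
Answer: C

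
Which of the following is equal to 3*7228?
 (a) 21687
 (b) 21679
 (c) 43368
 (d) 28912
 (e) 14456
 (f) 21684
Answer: f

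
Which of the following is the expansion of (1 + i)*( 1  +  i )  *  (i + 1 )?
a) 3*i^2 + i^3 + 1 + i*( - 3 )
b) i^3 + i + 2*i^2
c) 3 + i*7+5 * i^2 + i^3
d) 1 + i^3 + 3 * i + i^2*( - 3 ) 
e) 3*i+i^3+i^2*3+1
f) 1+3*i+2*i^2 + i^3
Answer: e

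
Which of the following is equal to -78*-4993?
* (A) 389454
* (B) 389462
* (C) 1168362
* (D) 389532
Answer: A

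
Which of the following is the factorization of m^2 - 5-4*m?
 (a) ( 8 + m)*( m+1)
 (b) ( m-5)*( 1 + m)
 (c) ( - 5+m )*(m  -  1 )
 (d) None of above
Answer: b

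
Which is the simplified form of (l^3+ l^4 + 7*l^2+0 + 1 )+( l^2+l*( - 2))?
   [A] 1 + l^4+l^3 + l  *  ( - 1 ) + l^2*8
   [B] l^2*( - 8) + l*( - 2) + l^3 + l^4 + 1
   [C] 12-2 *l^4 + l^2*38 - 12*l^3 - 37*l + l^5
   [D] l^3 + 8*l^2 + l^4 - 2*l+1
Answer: D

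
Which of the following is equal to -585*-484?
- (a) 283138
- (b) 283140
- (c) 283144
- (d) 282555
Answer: b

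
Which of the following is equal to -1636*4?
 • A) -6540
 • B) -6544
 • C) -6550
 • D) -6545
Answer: B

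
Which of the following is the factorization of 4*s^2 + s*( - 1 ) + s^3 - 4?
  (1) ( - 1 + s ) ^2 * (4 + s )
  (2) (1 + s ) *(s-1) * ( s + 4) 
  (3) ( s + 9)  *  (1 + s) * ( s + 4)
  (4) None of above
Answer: 2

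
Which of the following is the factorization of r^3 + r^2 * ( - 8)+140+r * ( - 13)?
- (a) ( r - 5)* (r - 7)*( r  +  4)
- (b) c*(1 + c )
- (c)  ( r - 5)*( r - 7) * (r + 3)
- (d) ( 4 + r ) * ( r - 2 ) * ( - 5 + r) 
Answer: a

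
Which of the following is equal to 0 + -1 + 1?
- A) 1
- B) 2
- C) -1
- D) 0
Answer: D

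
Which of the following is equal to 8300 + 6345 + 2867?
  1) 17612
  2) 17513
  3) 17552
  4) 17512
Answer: 4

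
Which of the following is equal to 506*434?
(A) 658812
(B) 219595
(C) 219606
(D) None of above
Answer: D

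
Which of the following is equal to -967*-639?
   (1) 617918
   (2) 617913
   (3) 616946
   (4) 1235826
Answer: 2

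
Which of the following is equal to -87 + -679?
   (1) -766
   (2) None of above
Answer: 1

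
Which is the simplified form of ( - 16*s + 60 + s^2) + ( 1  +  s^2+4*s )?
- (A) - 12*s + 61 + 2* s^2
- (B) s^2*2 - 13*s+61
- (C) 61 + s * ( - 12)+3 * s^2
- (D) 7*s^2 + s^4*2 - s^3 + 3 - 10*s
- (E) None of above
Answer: A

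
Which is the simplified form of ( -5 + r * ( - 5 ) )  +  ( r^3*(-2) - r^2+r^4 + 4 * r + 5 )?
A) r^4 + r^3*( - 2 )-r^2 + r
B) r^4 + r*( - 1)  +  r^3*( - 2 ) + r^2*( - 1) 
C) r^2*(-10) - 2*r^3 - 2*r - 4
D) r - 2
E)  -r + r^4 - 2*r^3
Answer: B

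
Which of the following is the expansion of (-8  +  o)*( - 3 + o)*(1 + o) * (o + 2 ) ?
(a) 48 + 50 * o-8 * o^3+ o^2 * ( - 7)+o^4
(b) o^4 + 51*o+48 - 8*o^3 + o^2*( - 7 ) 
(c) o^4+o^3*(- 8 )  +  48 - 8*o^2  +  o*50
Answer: a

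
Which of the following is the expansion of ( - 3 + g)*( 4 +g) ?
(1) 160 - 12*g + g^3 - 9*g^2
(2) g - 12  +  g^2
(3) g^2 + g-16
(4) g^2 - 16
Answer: 2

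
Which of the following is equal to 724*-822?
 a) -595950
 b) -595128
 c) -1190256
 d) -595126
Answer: b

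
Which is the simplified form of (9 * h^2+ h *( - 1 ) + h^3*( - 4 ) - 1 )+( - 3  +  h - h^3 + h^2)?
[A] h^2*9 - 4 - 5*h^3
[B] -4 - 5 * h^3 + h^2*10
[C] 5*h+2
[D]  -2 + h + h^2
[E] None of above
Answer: B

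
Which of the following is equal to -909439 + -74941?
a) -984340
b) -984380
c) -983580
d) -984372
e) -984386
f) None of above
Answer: b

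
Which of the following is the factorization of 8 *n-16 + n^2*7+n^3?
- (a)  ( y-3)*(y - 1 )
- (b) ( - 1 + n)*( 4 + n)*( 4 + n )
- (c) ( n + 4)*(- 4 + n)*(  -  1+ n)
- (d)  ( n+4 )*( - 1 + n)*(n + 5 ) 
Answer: b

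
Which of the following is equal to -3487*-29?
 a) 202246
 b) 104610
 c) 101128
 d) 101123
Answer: d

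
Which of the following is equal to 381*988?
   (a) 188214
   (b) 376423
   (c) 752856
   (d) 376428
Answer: d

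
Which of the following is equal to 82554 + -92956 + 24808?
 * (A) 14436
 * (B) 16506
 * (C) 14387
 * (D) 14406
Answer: D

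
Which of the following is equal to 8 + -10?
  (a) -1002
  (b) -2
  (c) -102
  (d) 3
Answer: b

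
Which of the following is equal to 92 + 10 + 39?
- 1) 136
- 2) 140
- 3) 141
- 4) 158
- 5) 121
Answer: 3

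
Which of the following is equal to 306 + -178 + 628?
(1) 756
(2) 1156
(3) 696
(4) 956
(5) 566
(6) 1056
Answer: 1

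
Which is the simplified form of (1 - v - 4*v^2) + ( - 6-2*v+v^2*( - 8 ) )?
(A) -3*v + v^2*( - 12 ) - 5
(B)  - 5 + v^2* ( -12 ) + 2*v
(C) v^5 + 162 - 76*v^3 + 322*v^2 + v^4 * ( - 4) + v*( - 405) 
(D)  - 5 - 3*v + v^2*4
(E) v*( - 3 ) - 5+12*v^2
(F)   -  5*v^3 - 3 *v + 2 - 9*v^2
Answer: A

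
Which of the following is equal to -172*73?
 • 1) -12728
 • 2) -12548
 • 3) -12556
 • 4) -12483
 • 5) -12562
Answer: 3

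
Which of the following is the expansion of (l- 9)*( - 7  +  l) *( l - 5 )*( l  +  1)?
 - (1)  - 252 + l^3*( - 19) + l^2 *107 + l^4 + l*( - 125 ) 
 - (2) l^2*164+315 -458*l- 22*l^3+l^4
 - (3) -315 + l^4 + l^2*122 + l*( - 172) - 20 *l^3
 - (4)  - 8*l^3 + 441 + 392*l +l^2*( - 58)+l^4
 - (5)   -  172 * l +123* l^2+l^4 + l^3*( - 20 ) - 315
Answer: 3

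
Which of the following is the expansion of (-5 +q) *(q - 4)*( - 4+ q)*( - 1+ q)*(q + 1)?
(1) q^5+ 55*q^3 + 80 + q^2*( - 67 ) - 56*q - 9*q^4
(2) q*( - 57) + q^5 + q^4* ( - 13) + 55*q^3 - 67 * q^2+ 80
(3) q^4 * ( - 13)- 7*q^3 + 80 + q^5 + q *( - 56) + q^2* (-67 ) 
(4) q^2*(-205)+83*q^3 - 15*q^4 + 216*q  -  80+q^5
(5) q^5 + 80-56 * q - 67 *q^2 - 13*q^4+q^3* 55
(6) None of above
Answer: 5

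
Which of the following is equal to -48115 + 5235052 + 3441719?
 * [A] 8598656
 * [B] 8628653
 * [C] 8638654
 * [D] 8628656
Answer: D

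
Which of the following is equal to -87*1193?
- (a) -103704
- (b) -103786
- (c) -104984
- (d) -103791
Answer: d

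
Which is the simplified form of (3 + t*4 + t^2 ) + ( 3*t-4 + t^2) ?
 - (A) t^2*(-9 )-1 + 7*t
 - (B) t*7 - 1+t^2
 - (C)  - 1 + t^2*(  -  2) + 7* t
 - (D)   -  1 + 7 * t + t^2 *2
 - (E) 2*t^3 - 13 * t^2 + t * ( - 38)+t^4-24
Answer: D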